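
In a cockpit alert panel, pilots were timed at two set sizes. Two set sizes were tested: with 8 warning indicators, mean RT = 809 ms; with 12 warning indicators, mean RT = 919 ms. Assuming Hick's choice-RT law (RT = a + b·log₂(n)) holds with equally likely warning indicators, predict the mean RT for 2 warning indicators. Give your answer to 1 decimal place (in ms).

432.9 ms

With log₂ n on the abscissa the relation is linear; from the two conditions:
  b = (919 − 809) / (log₂ 12 − log₂ 8) = 110 / (3.5850 − 3) = 188.046 ms/bit
  a = 809 − 188.046 × 3 = 244.861 ms
Then RT(2) = 244.861 + 188.046 × log₂ 2 = 244.861 + 188.046 × 1 ≈ 432.908 ms.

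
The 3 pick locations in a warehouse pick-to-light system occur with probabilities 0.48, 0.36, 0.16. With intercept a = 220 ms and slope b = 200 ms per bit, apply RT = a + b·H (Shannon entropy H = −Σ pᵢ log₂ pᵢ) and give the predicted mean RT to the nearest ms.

H = 0.48·log₂(1/0.48) + 0.36·log₂(1/0.36) + 0.16·log₂(1/0.16) = 1.4619 bits.
RT = 220 + 200 × 1.4619 = 512.38 ms.

512 ms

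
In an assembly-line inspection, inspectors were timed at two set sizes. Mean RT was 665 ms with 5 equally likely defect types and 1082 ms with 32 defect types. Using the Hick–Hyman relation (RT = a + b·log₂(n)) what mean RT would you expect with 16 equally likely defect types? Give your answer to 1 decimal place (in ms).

926.3 ms

With log₂ n on the abscissa the relation is linear; from the two conditions:
  b = (1082 − 665) / (log₂ 32 − log₂ 5) = 417 / (5 − 2.3219) = 155.709 ms/bit
  a = 665 − 155.709 × 2.3219 = 303.455 ms
Then RT(16) = 303.455 + 155.709 × log₂ 16 = 303.455 + 155.709 × 4 ≈ 926.291 ms.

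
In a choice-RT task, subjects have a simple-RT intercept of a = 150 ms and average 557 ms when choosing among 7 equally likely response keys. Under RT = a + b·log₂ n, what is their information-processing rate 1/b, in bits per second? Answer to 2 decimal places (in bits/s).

Choice component = 557 − 150 = 407 ms over log₂(7) = 2.8074 bits.
b = 407 / 2.8074 = 144.976 ms/bit, so 1/b = 6.898 bits/s.

6.90 bits/s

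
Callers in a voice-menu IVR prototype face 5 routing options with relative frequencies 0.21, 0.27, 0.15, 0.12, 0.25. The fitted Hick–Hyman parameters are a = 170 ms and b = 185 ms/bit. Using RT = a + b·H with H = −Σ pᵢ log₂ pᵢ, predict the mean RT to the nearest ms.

588 ms

H = 0.21·log₂(1/0.21) + 0.27·log₂(1/0.27) + 0.15·log₂(1/0.15) + 0.12·log₂(1/0.12) + 0.25·log₂(1/0.25) = 2.2605 bits.
RT = 170 + 185 × 2.2605 = 588.18 ms.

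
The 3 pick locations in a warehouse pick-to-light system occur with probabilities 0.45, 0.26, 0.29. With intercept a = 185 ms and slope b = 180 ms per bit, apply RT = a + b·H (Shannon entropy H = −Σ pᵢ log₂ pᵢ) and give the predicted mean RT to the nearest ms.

462 ms

Entropy contributions −pᵢ log₂ pᵢ: 0.5184, 0.5053, 0.5179; sum H = 1.5416 bits.
RT = a + bH = 185 + 180·1.5416 = 462.49 ms.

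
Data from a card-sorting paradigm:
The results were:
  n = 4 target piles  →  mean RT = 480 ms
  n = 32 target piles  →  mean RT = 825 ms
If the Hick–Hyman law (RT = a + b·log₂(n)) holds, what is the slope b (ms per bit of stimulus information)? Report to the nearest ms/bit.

The slope on a log₂ axis is (825 − 480) / (5 − 2) = 115 ms/bit.

115 ms/bit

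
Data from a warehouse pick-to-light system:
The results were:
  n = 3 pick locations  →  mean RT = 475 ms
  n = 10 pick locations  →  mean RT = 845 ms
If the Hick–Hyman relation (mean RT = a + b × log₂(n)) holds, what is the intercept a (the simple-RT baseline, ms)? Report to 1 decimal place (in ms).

Slope: b = (845 − 475) / (log₂ 10 − log₂ 3) = 370/1.7370 = 213.015 ms/bit.
Intercept: a = 475 − 213.015·log₂(3) = 137.379 ms.

137.4 ms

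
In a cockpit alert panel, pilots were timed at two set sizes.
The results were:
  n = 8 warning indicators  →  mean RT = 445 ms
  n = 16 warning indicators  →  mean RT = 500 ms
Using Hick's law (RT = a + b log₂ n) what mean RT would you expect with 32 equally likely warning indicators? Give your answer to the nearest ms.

Fit slope and intercept:
  b = (500 − 445) / (log₂ 16 − log₂ 8) = 55 / (4 − 3) = 55 ms/bit
  a = 445 − 55 × 3 = 280 ms
Then RT(32) = 280 + 55 × log₂ 32 = 280 + 55 × 5 ≈ 555.000 ms.

555 ms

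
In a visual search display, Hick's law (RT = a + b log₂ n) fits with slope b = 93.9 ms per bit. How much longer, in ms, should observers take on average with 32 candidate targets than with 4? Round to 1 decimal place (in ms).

281.7 ms

Only the slope matters, since a is common to both: ΔRT = b·log₂(n₂/n₁).
log₂(32) − log₂(4) = log₂(32/4) = log₂(8) = 3.
ΔRT = 93.9 × 3.0000 = 281.700 ms.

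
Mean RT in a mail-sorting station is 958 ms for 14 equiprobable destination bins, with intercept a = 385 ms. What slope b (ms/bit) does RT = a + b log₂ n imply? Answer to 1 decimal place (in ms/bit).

150.5 ms/bit

14 alternatives carry log₂ 14 = 3.8074 bits; the choice cost is 958 − 385 = 573 ms, so b = 573/3.8074 = 150.498 ms/bit.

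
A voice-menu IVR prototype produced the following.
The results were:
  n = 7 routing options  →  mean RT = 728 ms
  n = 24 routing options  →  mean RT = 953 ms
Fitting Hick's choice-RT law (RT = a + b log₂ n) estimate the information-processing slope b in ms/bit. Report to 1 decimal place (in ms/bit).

126.6 ms/bit

The slope on a log₂ axis is (953 − 728) / (4.5850 − 2.8074) = 126.575 ms/bit.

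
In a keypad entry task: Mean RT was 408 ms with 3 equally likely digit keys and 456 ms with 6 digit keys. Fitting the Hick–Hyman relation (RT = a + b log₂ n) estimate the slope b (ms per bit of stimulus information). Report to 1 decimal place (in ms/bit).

The slope on a log₂ axis is (456 − 408) / (2.5850 − 1.5850) = 48.000 ms/bit.

48.0 ms/bit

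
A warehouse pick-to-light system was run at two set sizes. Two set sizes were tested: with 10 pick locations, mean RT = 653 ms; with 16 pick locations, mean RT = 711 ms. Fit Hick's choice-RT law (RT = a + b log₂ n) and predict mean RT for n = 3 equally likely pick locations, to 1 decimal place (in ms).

Fit slope and intercept:
  b = (711 − 653) / (log₂ 16 − log₂ 10) = 58 / (4 − 3.3219) = 85.537 ms/bit
  a = 653 − 85.537 × 3.3219 = 368.853 ms
Then RT(3) = 368.853 + 85.537 × log₂ 3 = 368.853 + 85.537 × 1.5850 ≈ 504.426 ms.

504.4 ms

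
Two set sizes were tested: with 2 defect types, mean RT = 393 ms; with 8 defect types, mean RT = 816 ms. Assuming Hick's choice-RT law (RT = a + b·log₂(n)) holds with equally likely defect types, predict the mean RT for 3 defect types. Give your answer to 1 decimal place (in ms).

516.7 ms

Fit slope and intercept:
  b = (816 − 393) / (log₂ 8 − log₂ 2) = 423 / (3 − 1) = 211.500 ms/bit
  a = 393 − 211.500 × 1 = 181.500 ms
Then RT(3) = 181.500 + 211.500 × log₂ 3 = 181.500 + 211.500 × 1.5850 ≈ 516.720 ms.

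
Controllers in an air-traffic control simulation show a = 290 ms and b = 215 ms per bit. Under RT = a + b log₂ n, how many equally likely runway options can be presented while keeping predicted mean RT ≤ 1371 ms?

32

215·log₂ n ≤ 1371 − 290 = 1081, giving log₂ n ≤ 5.0279 and n ≤ 32.625. The largest whole number is 32.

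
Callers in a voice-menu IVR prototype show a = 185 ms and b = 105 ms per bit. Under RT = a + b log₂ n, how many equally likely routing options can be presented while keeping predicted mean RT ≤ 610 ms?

16

Information budget: (610 − 185)/105 = 4.0476 bits, so n ≤ 2^4.0476 = 16.537 → at most 16.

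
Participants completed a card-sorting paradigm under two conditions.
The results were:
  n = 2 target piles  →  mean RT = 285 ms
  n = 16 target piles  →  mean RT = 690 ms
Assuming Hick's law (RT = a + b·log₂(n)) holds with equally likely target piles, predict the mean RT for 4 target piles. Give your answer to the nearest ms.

Fit slope and intercept:
  b = (690 − 285) / (log₂ 16 − log₂ 2) = 405 / (4 − 1) = 135 ms/bit
  a = 285 − 135 × 1 = 150 ms
Then RT(4) = 150 + 135 × log₂ 4 = 150 + 135 × 2 ≈ 420.000 ms.

420 ms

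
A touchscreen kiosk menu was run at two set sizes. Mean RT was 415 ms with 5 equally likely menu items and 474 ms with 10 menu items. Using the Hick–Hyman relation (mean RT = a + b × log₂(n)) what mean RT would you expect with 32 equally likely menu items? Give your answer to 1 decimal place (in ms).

573.0 ms

With log₂ n on the abscissa the relation is linear; from the two conditions:
  b = (474 − 415) / (log₂ 10 − log₂ 5) = 59 / (3.3219 − 2.3219) = 59.000 ms/bit
  a = 415 − 59.000 × 2.3219 = 278.006 ms
Then RT(32) = 278.006 + 59.000 × log₂ 32 = 278.006 + 59.000 × 5 ≈ 573.006 ms.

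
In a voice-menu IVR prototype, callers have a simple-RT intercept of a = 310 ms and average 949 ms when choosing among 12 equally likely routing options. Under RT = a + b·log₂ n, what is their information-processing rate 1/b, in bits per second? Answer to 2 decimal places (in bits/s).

b = (949 − 310)/log₂ 12 = 639/3.5850 = 178.245 ms per bit = 0.17824 s/bit; the reciprocal is 5.610 bits/s.

5.61 bits/s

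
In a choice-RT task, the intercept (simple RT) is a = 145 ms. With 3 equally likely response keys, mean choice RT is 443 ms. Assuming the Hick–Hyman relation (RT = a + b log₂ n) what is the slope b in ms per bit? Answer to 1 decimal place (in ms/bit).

log₂(3) = 1.5850 bits.
b = (RT − a)/log₂ n = (443 − 145) / 1.5850 = 188.017 ms/bit.

188.0 ms/bit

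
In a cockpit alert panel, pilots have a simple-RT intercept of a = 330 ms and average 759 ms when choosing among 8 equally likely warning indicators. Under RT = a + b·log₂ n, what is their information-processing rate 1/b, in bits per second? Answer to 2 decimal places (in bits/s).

6.99 bits/s

Choice component = 759 − 330 = 429 ms over log₂(8) = 3 bits.
b = 429 / 3 = 143.000 ms/bit, so 1/b = 6.993 bits/s.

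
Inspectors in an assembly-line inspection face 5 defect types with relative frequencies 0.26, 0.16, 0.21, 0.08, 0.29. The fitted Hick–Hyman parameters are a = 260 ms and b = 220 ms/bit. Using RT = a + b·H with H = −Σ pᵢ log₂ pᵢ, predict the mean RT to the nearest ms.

H = 0.26·log₂(1/0.26) + 0.16·log₂(1/0.16) + 0.21·log₂(1/0.21) + 0.08·log₂(1/0.08) + 0.29·log₂(1/0.29) = 2.2105 bits.
RT = 260 + 220 × 2.2105 = 746.32 ms.

746 ms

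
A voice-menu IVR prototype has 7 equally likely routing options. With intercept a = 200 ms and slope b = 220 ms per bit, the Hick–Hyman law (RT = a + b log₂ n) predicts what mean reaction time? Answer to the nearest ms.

818 ms

log₂(7) = 2.8074 bits, so RT = 200 + 220 × 2.8074 ≈ 817.618 ms.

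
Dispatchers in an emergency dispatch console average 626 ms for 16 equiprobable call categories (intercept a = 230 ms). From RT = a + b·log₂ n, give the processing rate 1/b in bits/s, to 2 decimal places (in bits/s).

10.10 bits/s

b = (626 − 230)/log₂ 16 = 396/4 = 99.000 ms per bit = 0.09900 s/bit; the reciprocal is 10.101 bits/s.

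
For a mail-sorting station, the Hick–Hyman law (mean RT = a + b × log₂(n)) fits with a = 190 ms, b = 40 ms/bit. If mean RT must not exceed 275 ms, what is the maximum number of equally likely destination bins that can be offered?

4

Set 190 + 40·log₂ n ≤ 275 → log₂ n ≤ (275 − 190)/40 = 2.1250.
So n ≤ 2^2.1250 = 4.362; the largest integer n is 4.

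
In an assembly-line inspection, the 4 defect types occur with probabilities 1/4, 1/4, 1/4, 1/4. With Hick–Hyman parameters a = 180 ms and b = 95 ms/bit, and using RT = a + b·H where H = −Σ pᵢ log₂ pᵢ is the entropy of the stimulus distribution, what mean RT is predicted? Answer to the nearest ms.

Each term −pᵢ log₂ pᵢ: 0.25·2 + 0.25·2 + 0.25·2 + 0.25·2; summed, H = 2.000 bits.
Mean RT = a + bH = 180 + 95·2.000 = 370.00 ms.

370 ms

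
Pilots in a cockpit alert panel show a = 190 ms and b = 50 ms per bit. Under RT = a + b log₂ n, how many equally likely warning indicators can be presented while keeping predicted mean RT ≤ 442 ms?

32

Information budget: (442 − 190)/50 = 5.0400 bits, so n ≤ 2^5.0400 = 32.900 → at most 32.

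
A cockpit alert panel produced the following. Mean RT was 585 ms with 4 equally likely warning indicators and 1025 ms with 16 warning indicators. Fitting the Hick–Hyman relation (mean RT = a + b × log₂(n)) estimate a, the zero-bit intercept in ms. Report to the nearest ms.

The slope on a log₂ axis is (1025 − 585) / (4 − 2) = 220 ms/bit.
a = RT₁ − b·log₂ n₁ = 585 − 220 × 2 = 145.000 ms.

145 ms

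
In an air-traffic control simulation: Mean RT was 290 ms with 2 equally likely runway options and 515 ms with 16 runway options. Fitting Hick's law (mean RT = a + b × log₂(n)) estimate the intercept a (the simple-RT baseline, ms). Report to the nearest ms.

215 ms

b = (RT₂ − RT₁)/(log₂ n₂ − log₂ n₁) = (515 − 290)/(4 − 1) = 75 ms/bit.
a = RT₁ − b·log₂ n₁ = 290 − 75 × 1 = 215.000 ms.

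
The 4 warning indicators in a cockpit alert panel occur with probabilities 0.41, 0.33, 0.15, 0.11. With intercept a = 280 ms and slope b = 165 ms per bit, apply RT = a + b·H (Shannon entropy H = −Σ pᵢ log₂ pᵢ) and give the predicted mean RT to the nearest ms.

H = 0.41·log₂(1/0.41) + 0.33·log₂(1/0.33) + 0.15·log₂(1/0.15) + 0.11·log₂(1/0.11) = 1.8160 bits.
RT = 280 + 165 × 1.8160 = 579.65 ms.

580 ms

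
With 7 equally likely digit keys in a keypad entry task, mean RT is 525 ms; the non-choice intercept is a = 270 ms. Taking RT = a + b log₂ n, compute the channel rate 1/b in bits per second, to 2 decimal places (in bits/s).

11.01 bits/s

Choice component = 525 − 270 = 255 ms over log₂(7) = 2.8074 bits.
b = 255 / 2.8074 = 90.833 ms/bit, so 1/b = 11.009 bits/s.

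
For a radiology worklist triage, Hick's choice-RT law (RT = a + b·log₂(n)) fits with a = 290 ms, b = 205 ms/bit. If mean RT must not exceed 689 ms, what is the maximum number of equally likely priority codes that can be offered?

3

205·log₂ n ≤ 689 − 290 = 399, giving log₂ n ≤ 1.9463 and n ≤ 3.854. The largest whole number is 3.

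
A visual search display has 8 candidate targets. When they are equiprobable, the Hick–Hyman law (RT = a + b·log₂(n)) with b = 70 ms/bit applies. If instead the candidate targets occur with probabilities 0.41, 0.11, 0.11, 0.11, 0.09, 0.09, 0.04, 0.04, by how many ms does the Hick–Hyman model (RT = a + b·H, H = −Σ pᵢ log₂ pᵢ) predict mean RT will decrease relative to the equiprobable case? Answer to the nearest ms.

30 ms

Equiprobable entropy H₀ = log₂ 8 = 3.0000 bits.
Skewed entropy H = −Σ pᵢ log₂ pᵢ = 2.5751 bits.
ΔRT = b·(H₀ − H) = 70 × 0.4249 = 29.75 ms.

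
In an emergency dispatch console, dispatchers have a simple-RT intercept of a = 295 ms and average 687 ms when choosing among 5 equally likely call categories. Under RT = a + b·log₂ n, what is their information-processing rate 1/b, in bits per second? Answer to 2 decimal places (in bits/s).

b = (687 − 295)/log₂ 5 = 392/2.3219 = 168.825 ms per bit = 0.16883 s/bit; the reciprocal is 5.923 bits/s.

5.92 bits/s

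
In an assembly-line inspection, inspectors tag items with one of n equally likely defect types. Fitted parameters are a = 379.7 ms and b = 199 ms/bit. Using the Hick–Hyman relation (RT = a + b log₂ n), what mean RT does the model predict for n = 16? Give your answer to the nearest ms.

1176 ms

log₂(16) = 4 bits, so RT = 379.7 + 199 × 4 ≈ 1175.700 ms.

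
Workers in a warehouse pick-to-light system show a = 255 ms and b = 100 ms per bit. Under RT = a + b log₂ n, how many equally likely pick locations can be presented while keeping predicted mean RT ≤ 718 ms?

Information budget: (718 − 255)/100 = 4.6300 bits, so n ≤ 2^4.6300 = 24.761 → at most 24.

24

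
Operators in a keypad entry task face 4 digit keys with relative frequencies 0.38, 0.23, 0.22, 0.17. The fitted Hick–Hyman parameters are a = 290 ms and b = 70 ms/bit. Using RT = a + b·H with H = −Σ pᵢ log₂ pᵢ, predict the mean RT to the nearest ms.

425 ms

Entropy contributions −pᵢ log₂ pᵢ: 0.5305, 0.4877, 0.4806, 0.4346; sum H = 1.9333 bits.
RT = a + bH = 290 + 70·1.9333 = 425.33 ms.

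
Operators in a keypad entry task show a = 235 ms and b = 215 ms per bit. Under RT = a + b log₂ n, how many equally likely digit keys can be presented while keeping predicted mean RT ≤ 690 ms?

4

Set 235 + 215·log₂ n ≤ 690 → log₂ n ≤ (690 − 235)/215 = 2.1163.
So n ≤ 2^2.1163 = 4.336; the largest integer n is 4.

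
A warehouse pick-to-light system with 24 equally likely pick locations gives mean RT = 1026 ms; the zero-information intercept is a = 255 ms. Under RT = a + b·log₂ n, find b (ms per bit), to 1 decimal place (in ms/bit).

168.2 ms/bit

b = (1026 − 255) / log₂(24) = 771 / 4.5850 = 168.158 ms/bit.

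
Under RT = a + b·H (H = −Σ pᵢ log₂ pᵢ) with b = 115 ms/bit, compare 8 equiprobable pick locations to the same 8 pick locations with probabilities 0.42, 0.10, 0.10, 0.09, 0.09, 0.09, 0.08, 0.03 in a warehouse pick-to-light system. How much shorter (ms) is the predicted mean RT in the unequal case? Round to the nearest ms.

Equiprobable entropy H₀ = log₂ 8 = 3.0000 bits.
Skewed entropy H = −Σ pᵢ log₂ pᵢ = 2.5713 bits.
ΔRT = b·(H₀ − H) = 115 × 0.4287 = 49.30 ms.

49 ms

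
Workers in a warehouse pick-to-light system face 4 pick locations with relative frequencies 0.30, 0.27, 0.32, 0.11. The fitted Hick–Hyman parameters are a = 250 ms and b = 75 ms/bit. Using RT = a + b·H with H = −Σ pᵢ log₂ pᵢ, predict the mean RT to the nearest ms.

Entropy contributions −pᵢ log₂ pᵢ: 0.5211, 0.5100, 0.5260, 0.3503; sum H = 1.9074 bits.
RT = a + bH = 250 + 75·1.9074 = 393.06 ms.

393 ms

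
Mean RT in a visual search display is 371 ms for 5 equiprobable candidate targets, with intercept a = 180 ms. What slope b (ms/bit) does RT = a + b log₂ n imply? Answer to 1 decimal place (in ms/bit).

b = (371 − 180) / log₂(5) = 191 / 2.3219 = 82.259 ms/bit.

82.3 ms/bit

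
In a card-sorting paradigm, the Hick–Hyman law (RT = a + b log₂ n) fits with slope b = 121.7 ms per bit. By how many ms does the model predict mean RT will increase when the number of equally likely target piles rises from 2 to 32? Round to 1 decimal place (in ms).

486.8 ms

The intercept a cancels: ΔRT = b·(log₂ n₂ − log₂ n₁) = b·log₂(n₂/n₁).
log₂(32) − log₂(2) = log₂(32/2) = log₂(16) = 4.
ΔRT = 121.7 × 4.0000 = 486.800 ms.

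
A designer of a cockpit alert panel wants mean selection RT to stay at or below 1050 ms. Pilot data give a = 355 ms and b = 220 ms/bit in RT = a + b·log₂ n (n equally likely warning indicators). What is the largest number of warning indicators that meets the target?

220·log₂ n ≤ 1050 − 355 = 695, giving log₂ n ≤ 3.1591 and n ≤ 8.933. The largest whole number is 8.

8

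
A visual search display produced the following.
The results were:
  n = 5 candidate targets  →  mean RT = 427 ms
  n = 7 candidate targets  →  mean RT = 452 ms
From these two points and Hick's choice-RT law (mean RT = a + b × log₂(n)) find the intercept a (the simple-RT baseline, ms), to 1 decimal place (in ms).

307.4 ms

The slope on a log₂ axis is (452 − 427) / (2.8074 − 2.3219) = 51.501 ms/bit.
a = RT₁ − b·log₂ n₁ = 427 − 51.501 × 2.3219 = 307.418 ms.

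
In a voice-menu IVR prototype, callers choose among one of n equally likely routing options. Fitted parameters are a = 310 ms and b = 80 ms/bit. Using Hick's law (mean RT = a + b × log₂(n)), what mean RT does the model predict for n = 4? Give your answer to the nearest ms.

470 ms

log₂(4) = 2 bits, so RT = 310 + 80 × 2 ≈ 470.000 ms.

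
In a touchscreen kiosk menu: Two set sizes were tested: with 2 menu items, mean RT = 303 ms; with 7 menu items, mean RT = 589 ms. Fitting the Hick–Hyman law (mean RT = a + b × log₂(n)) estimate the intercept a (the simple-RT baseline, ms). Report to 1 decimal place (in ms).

Slope: b = (589 − 303) / (log₂ 7 − log₂ 2) = 286/1.8074 = 158.242 ms/bit.
a = RT₁ − b·log₂ n₁ = 303 − 158.242 × 1 = 144.758 ms.

144.8 ms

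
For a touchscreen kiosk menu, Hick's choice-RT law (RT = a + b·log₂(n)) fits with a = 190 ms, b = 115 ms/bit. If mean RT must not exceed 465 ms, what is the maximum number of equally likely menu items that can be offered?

5

Information budget: (465 − 190)/115 = 2.3913 bits, so n ≤ 2^2.3913 = 5.246 → at most 5.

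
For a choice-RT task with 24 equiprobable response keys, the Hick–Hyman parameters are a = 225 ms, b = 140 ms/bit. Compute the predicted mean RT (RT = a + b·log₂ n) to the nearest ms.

log₂(24) = 4.5850 bits, so RT = 225 + 140 × 4.5850 ≈ 866.895 ms.

867 ms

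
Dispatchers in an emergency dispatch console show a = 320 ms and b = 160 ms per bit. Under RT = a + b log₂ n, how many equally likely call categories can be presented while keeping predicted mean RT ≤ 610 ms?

3

Set 320 + 160·log₂ n ≤ 610 → log₂ n ≤ (610 − 320)/160 = 1.8125.
So n ≤ 2^1.8125 = 3.513; the largest integer n is 3.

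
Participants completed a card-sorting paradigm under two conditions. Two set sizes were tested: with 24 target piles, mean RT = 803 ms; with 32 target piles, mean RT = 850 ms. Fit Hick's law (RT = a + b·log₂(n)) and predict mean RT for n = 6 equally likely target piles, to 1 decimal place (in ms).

Solve the two-equation system in a and b:
  b = (850 − 803) / (log₂ 32 − log₂ 24) = 47 / (5 − 4.5850) = 113.243 ms/bit
  a = 803 − 113.243 × 4.5850 = 283.786 ms
Then RT(6) = 283.786 + 113.243 × log₂ 6 = 283.786 + 113.243 × 2.5850 ≈ 576.514 ms.

576.5 ms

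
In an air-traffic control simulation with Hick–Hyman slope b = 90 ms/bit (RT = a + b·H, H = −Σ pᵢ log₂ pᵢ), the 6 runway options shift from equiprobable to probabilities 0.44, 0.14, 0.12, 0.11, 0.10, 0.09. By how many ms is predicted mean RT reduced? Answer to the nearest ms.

27 ms

The RT saving is b·ΔH. Equiprobable H₀ = log₂(6) = 2.5850 bits; with the given probabilities H = 2.2805 bits.
b·(H₀ − H) = 90 × (2.5850 − 2.2805) = 27.41 ms.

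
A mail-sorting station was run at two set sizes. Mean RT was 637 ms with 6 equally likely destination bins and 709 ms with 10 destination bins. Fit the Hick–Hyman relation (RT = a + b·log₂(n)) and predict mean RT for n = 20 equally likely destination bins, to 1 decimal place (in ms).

Solve the two-equation system in a and b:
  b = (709 − 637) / (log₂ 10 − log₂ 6) = 72 / (3.3219 − 2.5850) = 97.698 ms/bit
  a = 637 − 97.698 × 2.5850 = 384.455 ms
Then RT(20) = 384.455 + 97.698 × log₂ 20 = 384.455 + 97.698 × 4.3219 ≈ 806.698 ms.

806.7 ms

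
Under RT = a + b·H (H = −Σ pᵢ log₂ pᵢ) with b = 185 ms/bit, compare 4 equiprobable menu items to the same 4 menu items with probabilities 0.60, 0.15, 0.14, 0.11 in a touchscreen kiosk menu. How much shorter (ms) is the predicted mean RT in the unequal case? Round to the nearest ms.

Equiprobable entropy H₀ = log₂ 4 = 2.0000 bits.
Skewed entropy H = −Σ pᵢ log₂ pᵢ = 1.6001 bits.
ΔRT = b·(H₀ − H) = 185 × 0.3999 = 73.98 ms.

74 ms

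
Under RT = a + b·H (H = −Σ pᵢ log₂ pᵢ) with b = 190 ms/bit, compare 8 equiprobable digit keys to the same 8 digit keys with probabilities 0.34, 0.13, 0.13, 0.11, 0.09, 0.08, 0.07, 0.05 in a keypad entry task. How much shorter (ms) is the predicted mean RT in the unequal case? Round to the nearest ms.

51 ms

Equiprobable entropy H₀ = log₂ 8 = 3.0000 bits.
Skewed entropy H = −Σ pᵢ log₂ pᵢ = 2.7336 bits.
ΔRT = b·(H₀ − H) = 190 × 0.2664 = 50.62 ms.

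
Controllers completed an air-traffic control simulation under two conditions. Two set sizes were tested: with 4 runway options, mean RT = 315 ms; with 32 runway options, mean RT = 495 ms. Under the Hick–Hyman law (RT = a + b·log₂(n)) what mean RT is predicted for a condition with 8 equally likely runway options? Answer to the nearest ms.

With log₂ n on the abscissa the relation is linear; from the two conditions:
  b = (495 − 315) / (log₂ 32 − log₂ 4) = 180 / (5 − 2) = 60 ms/bit
  a = 315 − 60 × 2 = 195 ms
Then RT(8) = 195 + 60 × log₂ 8 = 195 + 60 × 3 ≈ 375.000 ms.

375 ms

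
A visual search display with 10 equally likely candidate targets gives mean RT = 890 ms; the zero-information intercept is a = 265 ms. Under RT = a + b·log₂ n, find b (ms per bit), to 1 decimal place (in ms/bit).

log₂(10) = 3.3219 bits.
b = (RT − a)/log₂ n = (890 − 265) / 3.3219 = 188.144 ms/bit.

188.1 ms/bit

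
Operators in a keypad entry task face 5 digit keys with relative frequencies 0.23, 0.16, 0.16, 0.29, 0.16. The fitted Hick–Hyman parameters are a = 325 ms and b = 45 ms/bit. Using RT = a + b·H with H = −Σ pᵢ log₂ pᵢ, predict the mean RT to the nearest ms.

427 ms

Entropy contributions −pᵢ log₂ pᵢ: 0.4877, 0.4230, 0.4230, 0.5179, 0.4230; sum H = 2.2746 bits.
RT = a + bH = 325 + 45·2.2746 = 427.36 ms.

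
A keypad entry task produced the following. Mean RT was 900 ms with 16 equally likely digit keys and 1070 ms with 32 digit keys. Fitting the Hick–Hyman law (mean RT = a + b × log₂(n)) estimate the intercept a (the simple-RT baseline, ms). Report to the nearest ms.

220 ms

b = (RT₂ − RT₁)/(log₂ n₂ − log₂ n₁) = (1070 − 900)/(5 − 4) = 170 ms/bit.
Intercept: a = 900 − 170·log₂(16) = 220.000 ms.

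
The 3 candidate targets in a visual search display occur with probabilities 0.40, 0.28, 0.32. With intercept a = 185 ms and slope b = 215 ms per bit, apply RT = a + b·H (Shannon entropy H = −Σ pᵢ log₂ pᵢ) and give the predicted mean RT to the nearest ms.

Entropy contributions −pᵢ log₂ pᵢ: 0.5288, 0.5142, 0.5260; sum H = 1.5690 bits.
RT = a + bH = 185 + 215·1.5690 = 522.34 ms.

522 ms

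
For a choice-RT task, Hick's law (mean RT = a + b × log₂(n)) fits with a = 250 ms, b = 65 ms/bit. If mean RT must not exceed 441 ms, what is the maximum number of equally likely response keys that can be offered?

7

65·log₂ n ≤ 441 − 250 = 191, giving log₂ n ≤ 2.9385 and n ≤ 7.666. The largest whole number is 7.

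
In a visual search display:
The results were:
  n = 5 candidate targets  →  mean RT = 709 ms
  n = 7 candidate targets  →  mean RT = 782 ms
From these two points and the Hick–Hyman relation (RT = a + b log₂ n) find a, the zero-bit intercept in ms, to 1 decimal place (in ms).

359.8 ms

Slope: b = (782 − 709) / (log₂ 7 − log₂ 5) = 73/0.4854 = 150.383 ms/bit.
Intercept: a = 709 − 150.383·log₂(5) = 359.821 ms.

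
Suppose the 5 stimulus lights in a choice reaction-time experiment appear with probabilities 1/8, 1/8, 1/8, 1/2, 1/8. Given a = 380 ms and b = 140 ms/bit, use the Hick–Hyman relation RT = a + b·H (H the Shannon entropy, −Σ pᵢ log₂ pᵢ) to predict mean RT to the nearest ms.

660 ms

H = −Σ pᵢ log₂ pᵢ = 0.125·3 + 0.125·3 + 0.125·3 + 0.5·1 + 0.125·3 = 2.000 bits.
RT = 380 + 140 × 2.000 = 660.00 ms.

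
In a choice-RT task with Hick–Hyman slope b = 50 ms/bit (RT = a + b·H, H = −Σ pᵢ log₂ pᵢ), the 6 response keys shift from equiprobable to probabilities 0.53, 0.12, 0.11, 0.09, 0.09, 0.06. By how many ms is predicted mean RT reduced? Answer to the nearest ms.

26 ms

The RT saving is b·ΔH. Equiprobable H₀ = log₂(6) = 2.5850 bits; with the given probabilities H = 2.0716 bits.
b·(H₀ − H) = 50 × (2.5850 − 2.0716) = 25.67 ms.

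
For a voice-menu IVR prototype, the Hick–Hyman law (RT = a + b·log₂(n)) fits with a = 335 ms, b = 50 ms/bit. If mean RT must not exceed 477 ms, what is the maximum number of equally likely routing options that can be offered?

Information budget: (477 − 335)/50 = 2.8400 bits, so n ≤ 2^2.8400 = 7.160 → at most 7.

7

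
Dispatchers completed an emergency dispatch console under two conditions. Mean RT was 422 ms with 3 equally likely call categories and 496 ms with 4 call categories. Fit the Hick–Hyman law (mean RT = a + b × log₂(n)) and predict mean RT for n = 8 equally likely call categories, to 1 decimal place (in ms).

674.3 ms

Solve the two-equation system in a and b:
  b = (496 − 422) / (log₂ 4 − log₂ 3) = 74 / (2 − 1.5850) = 178.297 ms/bit
  a = 422 − 178.297 × 1.5850 = 139.406 ms
Then RT(8) = 139.406 + 178.297 × log₂ 8 = 139.406 + 178.297 × 3 ≈ 674.297 ms.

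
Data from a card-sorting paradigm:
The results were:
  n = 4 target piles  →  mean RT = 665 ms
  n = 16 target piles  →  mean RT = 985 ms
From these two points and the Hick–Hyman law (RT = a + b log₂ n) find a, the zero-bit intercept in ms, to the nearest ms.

345 ms

Slope: b = (985 − 665) / (log₂ 16 − log₂ 4) = 320/2.0000 = 160 ms/bit.
a = RT₁ − b·log₂ n₁ = 665 − 160 × 2 = 345.000 ms.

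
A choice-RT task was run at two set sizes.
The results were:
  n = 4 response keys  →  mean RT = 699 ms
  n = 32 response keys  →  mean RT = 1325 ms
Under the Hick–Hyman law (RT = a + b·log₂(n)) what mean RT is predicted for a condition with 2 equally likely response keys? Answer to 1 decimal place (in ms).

With log₂ n on the abscissa the relation is linear; from the two conditions:
  b = (1325 − 699) / (log₂ 32 − log₂ 4) = 626 / (5 − 2) = 208.667 ms/bit
  a = 699 − 208.667 × 2 = 281.667 ms
Then RT(2) = 281.667 + 208.667 × log₂ 2 = 281.667 + 208.667 × 1 ≈ 490.333 ms.

490.3 ms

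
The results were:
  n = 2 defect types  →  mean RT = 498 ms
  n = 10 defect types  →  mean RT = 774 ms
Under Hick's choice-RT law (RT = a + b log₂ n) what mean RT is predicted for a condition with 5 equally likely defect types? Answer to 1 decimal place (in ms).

With log₂ n on the abscissa the relation is linear; from the two conditions:
  b = (774 − 498) / (log₂ 10 − log₂ 2) = 276 / (3.3219 − 1) = 118.867 ms/bit
  a = 498 − 118.867 × 1 = 379.133 ms
Then RT(5) = 379.133 + 118.867 × log₂ 5 = 379.133 + 118.867 × 2.3219 ≈ 655.133 ms.

655.1 ms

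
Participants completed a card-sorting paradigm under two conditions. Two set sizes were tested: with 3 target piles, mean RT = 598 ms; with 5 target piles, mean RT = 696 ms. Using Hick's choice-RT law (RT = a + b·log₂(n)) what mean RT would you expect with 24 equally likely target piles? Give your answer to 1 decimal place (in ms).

Fit slope and intercept:
  b = (696 − 598) / (log₂ 5 − log₂ 3) = 98 / (2.3219 − 1.5850) = 132.978 ms/bit
  a = 598 − 132.978 × 1.5850 = 387.235 ms
Then RT(24) = 387.235 + 132.978 × log₂ 24 = 387.235 + 132.978 × 4.5850 ≈ 996.933 ms.

996.9 ms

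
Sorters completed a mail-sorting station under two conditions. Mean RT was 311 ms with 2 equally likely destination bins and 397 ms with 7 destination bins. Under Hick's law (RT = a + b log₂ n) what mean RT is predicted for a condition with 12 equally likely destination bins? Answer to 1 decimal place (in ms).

With log₂ n on the abscissa the relation is linear; from the two conditions:
  b = (397 − 311) / (log₂ 7 − log₂ 2) = 86 / (2.8074 − 1) = 47.583 ms/bit
  a = 311 − 47.583 × 1 = 263.417 ms
Then RT(12) = 263.417 + 47.583 × log₂ 12 = 263.417 + 47.583 × 3.5850 ≈ 434.001 ms.

434.0 ms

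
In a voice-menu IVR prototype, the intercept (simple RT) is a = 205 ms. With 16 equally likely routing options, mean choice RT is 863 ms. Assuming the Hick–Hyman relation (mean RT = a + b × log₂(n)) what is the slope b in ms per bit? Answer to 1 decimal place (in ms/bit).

log₂(16) = 4 bits.
b = (RT − a)/log₂ n = (863 − 205) / 4 = 164.500 ms/bit.

164.5 ms/bit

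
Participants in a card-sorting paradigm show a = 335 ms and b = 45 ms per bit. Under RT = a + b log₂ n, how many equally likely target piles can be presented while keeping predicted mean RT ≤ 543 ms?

Set 335 + 45·log₂ n ≤ 543 → log₂ n ≤ (543 − 335)/45 = 4.6222.
So n ≤ 2^4.6222 = 24.628; the largest integer n is 24.

24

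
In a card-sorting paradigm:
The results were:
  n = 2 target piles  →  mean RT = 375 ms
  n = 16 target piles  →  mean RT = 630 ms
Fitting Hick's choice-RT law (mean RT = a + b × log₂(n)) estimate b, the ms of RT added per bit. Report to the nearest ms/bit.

85 ms/bit

Slope: b = (630 − 375) / (log₂ 16 − log₂ 2) = 255/3.0000 = 85 ms/bit.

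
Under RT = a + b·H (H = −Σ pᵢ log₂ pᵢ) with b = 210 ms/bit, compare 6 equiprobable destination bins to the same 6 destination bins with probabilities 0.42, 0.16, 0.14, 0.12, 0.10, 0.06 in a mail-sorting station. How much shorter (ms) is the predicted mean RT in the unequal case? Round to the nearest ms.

62 ms

Equiprobable entropy H₀ = log₂ 6 = 2.5850 bits.
Skewed entropy H = −Σ pᵢ log₂ pᵢ = 2.2886 bits.
ΔRT = b·(H₀ − H) = 210 × 0.2964 = 62.24 ms.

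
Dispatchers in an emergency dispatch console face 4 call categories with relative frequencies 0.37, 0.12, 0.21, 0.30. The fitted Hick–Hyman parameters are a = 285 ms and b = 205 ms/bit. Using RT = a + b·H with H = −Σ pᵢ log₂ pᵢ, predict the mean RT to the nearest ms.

Entropy contributions −pᵢ log₂ pᵢ: 0.5307, 0.3671, 0.4728, 0.5211; sum H = 1.8917 bits.
RT = a + bH = 285 + 205·1.8917 = 672.80 ms.

673 ms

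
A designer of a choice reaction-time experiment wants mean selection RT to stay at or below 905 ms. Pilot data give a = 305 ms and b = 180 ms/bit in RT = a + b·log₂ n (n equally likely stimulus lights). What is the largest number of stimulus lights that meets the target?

10

Information budget: (905 − 305)/180 = 3.3333 bits, so n ≤ 2^3.3333 = 10.079 → at most 10.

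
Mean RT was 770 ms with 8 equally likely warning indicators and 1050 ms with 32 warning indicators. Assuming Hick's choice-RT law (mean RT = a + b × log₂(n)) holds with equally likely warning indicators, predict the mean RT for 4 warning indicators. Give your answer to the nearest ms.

630 ms

RT is linear in log₂ n, so two points fix the line:
  b = (1050 − 770) / (log₂ 32 − log₂ 8) = 280 / (5 − 3) = 140 ms/bit
  a = 770 − 140 × 3 = 350 ms
Then RT(4) = 350 + 140 × log₂ 4 = 350 + 140 × 2 ≈ 630.000 ms.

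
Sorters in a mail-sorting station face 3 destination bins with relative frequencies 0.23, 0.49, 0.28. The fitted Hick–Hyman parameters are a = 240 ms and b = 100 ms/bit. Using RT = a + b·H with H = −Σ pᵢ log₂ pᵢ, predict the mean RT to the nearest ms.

Entropy contributions −pᵢ log₂ pᵢ: 0.4877, 0.5043, 0.5142; sum H = 1.5062 bits.
RT = a + bH = 240 + 100·1.5062 = 390.62 ms.

391 ms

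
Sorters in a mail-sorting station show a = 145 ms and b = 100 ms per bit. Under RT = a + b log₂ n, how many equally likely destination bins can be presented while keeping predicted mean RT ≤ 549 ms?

16

Set 145 + 100·log₂ n ≤ 549 → log₂ n ≤ (549 − 145)/100 = 4.0400.
So n ≤ 2^4.0400 = 16.450; the largest integer n is 16.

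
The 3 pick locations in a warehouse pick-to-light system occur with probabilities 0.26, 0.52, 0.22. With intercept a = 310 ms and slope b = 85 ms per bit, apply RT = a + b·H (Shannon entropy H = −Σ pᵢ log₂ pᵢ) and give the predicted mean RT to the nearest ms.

Entropy contributions −pᵢ log₂ pᵢ: 0.5053, 0.4906, 0.4806; sum H = 1.4764 bits.
RT = a + bH = 310 + 85·1.4764 = 435.50 ms.

435 ms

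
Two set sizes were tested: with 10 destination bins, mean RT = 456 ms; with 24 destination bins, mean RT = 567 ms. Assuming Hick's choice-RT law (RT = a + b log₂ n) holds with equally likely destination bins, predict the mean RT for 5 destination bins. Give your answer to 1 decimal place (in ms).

368.1 ms

Fit slope and intercept:
  b = (567 − 456) / (log₂ 24 − log₂ 10) = 111 / (4.5850 − 3.3219) = 87.884 ms/bit
  a = 456 − 87.884 × 3.3219 = 164.057 ms
Then RT(5) = 164.057 + 87.884 × log₂ 5 = 164.057 + 87.884 × 2.3219 ≈ 368.116 ms.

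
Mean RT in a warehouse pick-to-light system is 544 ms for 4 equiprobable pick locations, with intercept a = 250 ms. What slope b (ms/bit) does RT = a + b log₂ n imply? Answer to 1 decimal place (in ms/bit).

147.0 ms/bit

b = (544 − 250) / log₂(4) = 294 / 2 = 147.000 ms/bit.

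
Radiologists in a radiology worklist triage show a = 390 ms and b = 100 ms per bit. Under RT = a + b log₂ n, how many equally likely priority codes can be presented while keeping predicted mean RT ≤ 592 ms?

Set 390 + 100·log₂ n ≤ 592 → log₂ n ≤ (592 − 390)/100 = 2.0200.
So n ≤ 2^2.0200 = 4.056; the largest integer n is 4.

4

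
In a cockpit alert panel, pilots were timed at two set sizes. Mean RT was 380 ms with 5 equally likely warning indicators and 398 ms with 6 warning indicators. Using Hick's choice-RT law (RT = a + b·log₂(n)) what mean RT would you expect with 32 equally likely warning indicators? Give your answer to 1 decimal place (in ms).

Solve the two-equation system in a and b:
  b = (398 − 380) / (log₂ 6 − log₂ 5) = 18 / (2.5850 − 2.3219) = 68.432 ms/bit
  a = 380 − 68.432 × 2.3219 = 221.106 ms
Then RT(32) = 221.106 + 68.432 × log₂ 32 = 221.106 + 68.432 × 5 ≈ 563.266 ms.

563.3 ms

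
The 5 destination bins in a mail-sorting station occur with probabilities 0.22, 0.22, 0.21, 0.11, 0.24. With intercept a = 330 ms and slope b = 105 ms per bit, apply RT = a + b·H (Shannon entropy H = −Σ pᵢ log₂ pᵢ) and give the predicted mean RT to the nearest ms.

569 ms

Entropy contributions −pᵢ log₂ pᵢ: 0.4806, 0.4806, 0.4728, 0.3503, 0.4941; sum H = 2.2784 bits.
RT = a + bH = 330 + 105·2.2784 = 569.23 ms.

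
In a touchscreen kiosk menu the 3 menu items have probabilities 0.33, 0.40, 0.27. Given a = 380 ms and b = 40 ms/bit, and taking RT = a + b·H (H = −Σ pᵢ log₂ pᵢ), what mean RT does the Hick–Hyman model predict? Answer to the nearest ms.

443 ms

Entropy contributions −pᵢ log₂ pᵢ: 0.5278, 0.5288, 0.5100; sum H = 1.5666 bits.
RT = a + bH = 380 + 40·1.5666 = 442.66 ms.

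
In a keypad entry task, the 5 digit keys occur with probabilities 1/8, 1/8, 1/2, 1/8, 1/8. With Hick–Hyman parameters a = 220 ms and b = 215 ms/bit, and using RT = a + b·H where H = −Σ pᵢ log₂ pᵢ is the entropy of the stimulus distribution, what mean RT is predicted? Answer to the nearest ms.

650 ms

H = −Σ pᵢ log₂ pᵢ = 0.125·3 + 0.125·3 + 0.5·1 + 0.125·3 + 0.125·3 = 2.000 bits.
RT = 220 + 215 × 2.000 = 650.00 ms.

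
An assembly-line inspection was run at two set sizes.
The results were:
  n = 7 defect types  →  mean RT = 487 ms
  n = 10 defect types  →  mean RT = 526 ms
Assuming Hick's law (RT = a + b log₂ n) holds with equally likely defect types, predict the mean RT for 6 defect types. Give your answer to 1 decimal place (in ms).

470.1 ms

RT is linear in log₂ n, so two points fix the line:
  b = (526 − 487) / (log₂ 10 − log₂ 7) = 39 / (3.3219 − 2.8074) = 75.791 ms/bit
  a = 487 − 75.791 × 2.8074 = 274.228 ms
Then RT(6) = 274.228 + 75.791 × log₂ 6 = 274.228 + 75.791 × 2.5850 ≈ 470.145 ms.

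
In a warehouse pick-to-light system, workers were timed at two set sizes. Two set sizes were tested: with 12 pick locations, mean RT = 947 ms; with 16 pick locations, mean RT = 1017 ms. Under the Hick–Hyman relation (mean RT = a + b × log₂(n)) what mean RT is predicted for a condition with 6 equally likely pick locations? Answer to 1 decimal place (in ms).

Fit slope and intercept:
  b = (1017 − 947) / (log₂ 16 − log₂ 12) = 70 / (4 − 3.5850) = 168.659 ms/bit
  a = 947 − 168.659 × 3.5850 = 342.362 ms
Then RT(6) = 342.362 + 168.659 × log₂ 6 = 342.362 + 168.659 × 2.5850 ≈ 778.341 ms.

778.3 ms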